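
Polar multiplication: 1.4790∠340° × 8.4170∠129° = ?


r = 1.4790 * 8.4170 = 12.4487
theta = 340° + 129° = 469° = 109° (mod 360)

12.4487 cis(109°)


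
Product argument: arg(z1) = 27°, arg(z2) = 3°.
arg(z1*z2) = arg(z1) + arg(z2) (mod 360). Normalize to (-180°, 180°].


arg(z1*z2) = 27° + 3° = 30°
Normalized to (-180°, 180°]: 30°

30°


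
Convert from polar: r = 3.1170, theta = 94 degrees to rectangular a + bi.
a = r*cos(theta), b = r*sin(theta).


a = 3.1170*cos(94°) = 3.1170*(-0.06976) = -0.2174
b = 3.1170*sin(94°) = 3.1170*0.99756 = 3.1094

-0.2174 + 3.1094i


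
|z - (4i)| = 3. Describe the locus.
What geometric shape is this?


|z - z0| = r is a circle with center z0 and radius r.
Center = (0, 4), radius = 3

Circle with center (0, 4) and radius 3


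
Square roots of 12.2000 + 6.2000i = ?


|z| = sqrt(148.84+38.44) = 13.6850
sqrt((|z|+a)/2) = sqrt((13.6850+12.2)/2) = sqrt(12.9425) = 3.5976
sqrt((|z|-a)/2) = sqrt((13.6850-12.2)/2) = sqrt(0.7425) = 0.8617

±(3.5976 + 0.8617i) i.e. 3.5976 + 0.8617i and -3.5976 - 0.8617i


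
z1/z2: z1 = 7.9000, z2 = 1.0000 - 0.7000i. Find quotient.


Conjugate of z2 = 1.0000 + 0.7000i
Numerator: (7.9000)(1.0000 + 0.7000i) = 7.9000 + 5.5300i
Denominator: 1^2 + (-0.7)^2 = 1.49
Result = (7.9000 + 5.5300i)/1.49

5.3020 + 3.7114i


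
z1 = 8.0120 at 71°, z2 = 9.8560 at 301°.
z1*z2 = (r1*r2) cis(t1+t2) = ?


r = 8.0120 * 9.8560 = 78.9663
theta = 71° + 301° = 372° = 12° (mod 360)

78.9663 cis(12°)


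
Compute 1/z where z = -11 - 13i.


|z|^2 = 121+169 = 290
1/z = (-11 + 13i)/290

1/z = -0.0379 + 0.0448i


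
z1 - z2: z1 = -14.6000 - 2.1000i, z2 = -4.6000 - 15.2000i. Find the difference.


Real: -14.6 + 4.6 = -10
Imag: -2.1 + 15.2 = 13.1

-10.0000 + 13.1000i


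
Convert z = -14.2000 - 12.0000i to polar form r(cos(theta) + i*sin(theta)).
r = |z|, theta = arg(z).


r = sqrt(201.64+144) = sqrt(345.64) = 18.5914
theta = atan2(-12, -14.2) = -139.7998 degrees

r = 18.5914, theta = -139.7998 degrees


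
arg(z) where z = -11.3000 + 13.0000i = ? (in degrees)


Re = -11.3, Im = 13
arg = atan2(13, -11.3) = 130.9982 degrees

arg(z) = 130.9982 degrees


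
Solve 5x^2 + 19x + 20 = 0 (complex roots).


disc = 19^2 - 4*5*20 = 361 - 400 = -39
sqrt(|disc|) = sqrt(39) = 6.2450
Real part = -19/(2*5) = -1.9000
Imag part = 6.2450/(2*5) = 0.6245

-1.9000 ± 0.6245i


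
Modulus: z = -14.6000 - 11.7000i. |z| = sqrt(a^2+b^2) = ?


|z| = sqrt((-14.6)^2 + (-11.7)^2) = sqrt(213.16 + 136.89) = sqrt(350.05) = 18.7096

|z| = 18.7096


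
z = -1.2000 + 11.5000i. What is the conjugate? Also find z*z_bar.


z_bar = -1.2000 - 11.5000i
z*z_bar = (-1.2)^2 + 11.5^2 = 1.44 + 132.25 = 133.69

z_bar = -1.2000 - 11.5000i, z*z_bar = 133.69


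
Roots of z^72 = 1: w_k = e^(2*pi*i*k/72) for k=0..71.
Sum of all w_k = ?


The sum of all 72th roots of unity is 0.
Geometric series: (1 - w^72)/(1 - w) = (1-1)/(1-w) = 0 since w^72 = 1, w ≠ 1.
Alternatively: coefficient of z^71 in z^72 - 1 is 0.

0


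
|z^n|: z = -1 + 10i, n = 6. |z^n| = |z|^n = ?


|z| = sqrt(1+100) = sqrt(101) = 10.0499
|z^6| = |z|^6 = (sqrt(101))^6 = 101^3 = 1030301

|z^6| = 1030301


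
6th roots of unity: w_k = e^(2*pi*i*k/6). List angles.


The 6th roots of unity are cis(360k/6°) for k=0..5
Angle step = 360/6 = 60°
Primitive root: cis(60°)
Primitive root = 0.5000 + 0.8660i

6 roots at angles: 0°, 60°, 120°, 180°, 240°, 300°


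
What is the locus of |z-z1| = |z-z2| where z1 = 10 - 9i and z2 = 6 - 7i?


Equal distances means the locus is the perpendicular bisector of z1 and z2.
Midpoint = ((10+6)/2, (-9+(-7))/2) = (8.0000, -8.0000)

Perpendicular bisector through (8.0000, -8.0000)


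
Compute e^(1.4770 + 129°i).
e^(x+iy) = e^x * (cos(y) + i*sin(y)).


e^1.4770 = 4.3798
cos(129°) = -0.62932
sin(129°) = 0.777146
Real = 4.3798*(-0.62932) = -2.7563
Imag = 4.3798*0.777146 = 3.4037

-2.7563 + 3.4037i


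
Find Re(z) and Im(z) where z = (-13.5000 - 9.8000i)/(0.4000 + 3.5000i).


Multiply by conjugate: (-13.5000 - 9.8000i)(0.4000 - 3.5000i) / (0.4^2 + 3.5^2)
Numerator real = -13.5*0.4 - (9.8)*3.5 = -39.7
Numerator imag = -9.8*0.4 - (-13.5)*3.5 = 43.33
Denominator = 12.41
Re(z) = -39.7/12.41 = -3.1990
Im(z) = 43.33/12.41 = 3.4915

Re(z) = -3.1990, Im(z) = 3.4915


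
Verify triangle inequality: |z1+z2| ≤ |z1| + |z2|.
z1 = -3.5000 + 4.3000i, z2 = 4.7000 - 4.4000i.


|z1| = sqrt((-3.5)^2 + 4.3^2) = sqrt(30.74) = 5.5444
|z2| = sqrt(4.7^2 + (-4.4)^2) = sqrt(41.45) = 6.4382
z1+z2 = 1.2000 - 0.1000i
|z1+z2| = sqrt(1.45) = 1.2042
|z1|+|z2| = 5.5444 + 6.4382 = 11.9826

|z1+z2| = 1.2042 ≤ |z1|+|z2| = 11.9826 (verified)


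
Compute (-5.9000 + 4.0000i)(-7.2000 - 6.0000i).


Real = -5.9*(-7.2) - 4*(-6) = 42.48 - (-24) = 66.48
Imag = -5.9*(-6) - (7.2)*4 = 35.4 - (28.8) = 6.6

66.4800 + 6.6000i


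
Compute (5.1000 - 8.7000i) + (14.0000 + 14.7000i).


Real: 5.1 + 14 = 19.1
Imag: -8.7 + 14.7 = 6

19.1000 + 6.0000i


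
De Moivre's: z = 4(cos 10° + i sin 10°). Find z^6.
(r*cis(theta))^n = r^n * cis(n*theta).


r^6 = 4^6 = 4096
n*theta = 6*10° = 60° = 60° (mod 360)
a = 4096*cos(60°) = 2048.0000
b = 4096*sin(60°) = 3547.2401

4096 cis(60°) = 2048.0000 + 3547.2401i


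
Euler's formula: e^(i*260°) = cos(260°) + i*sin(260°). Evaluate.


cos(260°) = -0.1736
sin(260°) = -0.9848

e^(i*260°) = -0.1736 - 0.9848i


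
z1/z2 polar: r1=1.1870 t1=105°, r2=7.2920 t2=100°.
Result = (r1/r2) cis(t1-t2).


r = 1.1870 / 7.2920 = 0.1628
theta = 105° - 100° = 5° = 5° (mod 360)

0.1628 cis(5°)


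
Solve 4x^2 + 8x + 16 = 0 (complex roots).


disc = 8^2 - 4*4*16 = 64 - 256 = -192
sqrt(|disc|) = sqrt(192) = 13.8564
Real part = -8/(2*4) = -1.0000
Imag part = 13.8564/(2*4) = 1.7321

-1.0000 ± 1.7321i


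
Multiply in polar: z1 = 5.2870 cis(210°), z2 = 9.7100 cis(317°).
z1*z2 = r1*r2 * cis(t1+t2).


r = 5.2870 * 9.7100 = 51.3368
theta = 210° + 317° = 527° = 167° (mod 360)

51.3368 cis(167°)


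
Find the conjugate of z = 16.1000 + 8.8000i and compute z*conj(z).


z_bar = 16.1000 - 8.8000i
z*z_bar = 16.1^2 + 8.8^2 = 259.21 + 77.44 = 336.65

z_bar = 16.1000 - 8.8000i, z*z_bar = 336.65


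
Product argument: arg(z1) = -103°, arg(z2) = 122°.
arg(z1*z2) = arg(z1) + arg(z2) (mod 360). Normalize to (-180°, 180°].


arg(z1*z2) = -103° + 122° = 19°
Normalized to (-180°, 180°]: 19°

19°


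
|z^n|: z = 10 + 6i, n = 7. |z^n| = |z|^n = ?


|z| = sqrt(100+36) = sqrt(136) = 11.6619
|z^7| = |z|^7 = (sqrt(136))^7 = 136^3 * sqrt(136) = 2515456*sqrt(136)

|z^7| = 2515456*sqrt(136) ≈ 29335005.8592


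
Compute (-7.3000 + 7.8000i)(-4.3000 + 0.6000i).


Real = -7.3*(-4.3) - 7.8*0.6 = 31.39 - 4.68 = 26.71
Imag = -7.3*0.6 - (4.3)*7.8 = -4.38 - (33.54) = -37.92

26.7100 - 37.9200i


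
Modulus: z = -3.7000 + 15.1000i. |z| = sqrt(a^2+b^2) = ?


|z| = sqrt((-3.7)^2 + 15.1^2) = sqrt(13.69 + 228.01) = sqrt(241.7) = 15.5467

|z| = 15.5467


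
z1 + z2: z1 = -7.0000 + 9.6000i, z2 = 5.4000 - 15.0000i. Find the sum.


Real: -7 + 5.4 = -1.6
Imag: 9.6 - 15 = -5.4

-1.6000 - 5.4000i


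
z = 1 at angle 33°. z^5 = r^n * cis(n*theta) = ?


r^5 = 1^5 = 1
n*theta = 5*33° = 165° = 165° (mod 360)
a = 1*cos(165°) = -0.9659
b = 1*sin(165°) = 0.2588

1 cis(165°) = -0.9659 + 0.2588i


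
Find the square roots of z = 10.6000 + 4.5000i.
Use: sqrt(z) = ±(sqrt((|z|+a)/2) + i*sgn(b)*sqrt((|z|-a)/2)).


|z| = sqrt(112.36+20.25) = 11.5156
sqrt((|z|+a)/2) = sqrt((11.5156+10.6)/2) = sqrt(11.0578) = 3.3253
sqrt((|z|-a)/2) = sqrt((11.5156-10.6)/2) = sqrt(0.4578) = 0.6766

±(3.3253 + 0.6766i) i.e. 3.3253 + 0.6766i and -3.3253 - 0.6766i


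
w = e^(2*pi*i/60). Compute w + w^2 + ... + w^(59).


With w = e^(2*pi*i/60), all 60 of the 60th roots of unity w^0 = 1, w, ..., w^(59) sum to 0: 1 + w + ... + w^(59) = (1 - w^60)/(1 - w) = 0 since w^60 = 1, w ≠ 1.
Removing the root 1: w + w^2 + ... + w^(59) = 0 - 1 = -1

Sum = -1


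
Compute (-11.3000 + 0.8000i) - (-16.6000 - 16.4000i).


Real: -11.3 + 16.6 = 5.3
Imag: 0.8 + 16.4 = 17.2

5.3000 + 17.2000i


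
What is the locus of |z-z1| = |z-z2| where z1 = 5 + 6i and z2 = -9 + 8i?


Equal distances means the locus is the perpendicular bisector of z1 and z2.
Midpoint = ((5+(-9))/2, (6+8)/2) = (-2.0000, 7.0000)

Perpendicular bisector through (-2.0000, 7.0000)


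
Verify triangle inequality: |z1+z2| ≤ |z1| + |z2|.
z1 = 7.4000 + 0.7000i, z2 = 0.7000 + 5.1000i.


|z1| = sqrt(7.4^2 + 0.7^2) = sqrt(55.25) = 7.4330
|z2| = sqrt(0.7^2 + 5.1^2) = sqrt(26.5) = 5.1478
z1+z2 = 8.1000 + 5.8000i
|z1+z2| = sqrt(99.25) = 9.9624
|z1|+|z2| = 7.4330 + 5.1478 = 12.5808

|z1+z2| = 9.9624 ≤ |z1|+|z2| = 12.5808 (verified)


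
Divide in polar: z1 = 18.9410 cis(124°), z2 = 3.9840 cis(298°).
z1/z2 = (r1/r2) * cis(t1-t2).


r = 18.9410 / 3.9840 = 4.7543
theta = 124° - 298° = -174° = 186° (mod 360)

4.7543 cis(186°)


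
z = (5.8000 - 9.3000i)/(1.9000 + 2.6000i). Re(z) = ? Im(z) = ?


Multiply by conjugate: (5.8000 - 9.3000i)(1.9000 - 2.6000i) / (1.9^2 + 2.6^2)
Numerator real = 5.8*1.9 - (9.3)*2.6 = -13.16
Numerator imag = -9.3*1.9 - 5.8*2.6 = -32.75
Denominator = 10.37
Re(z) = -13.16/10.37 = -1.2690
Im(z) = -32.75/10.37 = -3.1581

Re(z) = -1.2690, Im(z) = -3.1581


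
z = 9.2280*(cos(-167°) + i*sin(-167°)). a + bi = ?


a = 9.2280*cos(-167°) = 9.2280*(-0.97437) = -8.9915
b = 9.2280*sin(-167°) = 9.2280*(-0.22495) = -2.0758

-8.9915 - 2.0758i


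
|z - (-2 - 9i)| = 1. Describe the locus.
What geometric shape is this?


|z - z0| = r is a circle with center z0 and radius r.
Center = (-2, -9), radius = 1

Circle with center (-2, -9) and radius 1


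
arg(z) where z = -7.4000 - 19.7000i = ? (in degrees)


Re = -7.4, Im = -19.7
arg = atan2(-19.7, -7.4) = -110.5879 degrees

arg(z) = -110.5879 degrees


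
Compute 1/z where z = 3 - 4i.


|z|^2 = 9+16 = 25
1/z = (3 + 4i)/25

1/z = 0.1200 + 0.1600i


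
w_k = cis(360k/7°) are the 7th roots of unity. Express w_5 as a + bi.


Angle = 360*5/7 = 257.1429°
a = cos(257.1429°) = -0.2225
b = sin(257.1429°) = -0.9749

-0.2225 - 0.9749i


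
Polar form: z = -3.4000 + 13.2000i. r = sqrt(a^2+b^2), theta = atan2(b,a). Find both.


r = sqrt(11.56+174.24) = sqrt(185.8) = 13.6308
theta = atan2(13.2, -3.4) = 104.4440 degrees

r = 13.6308, theta = 104.4440 degrees


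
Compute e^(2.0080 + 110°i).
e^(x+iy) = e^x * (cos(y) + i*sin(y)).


e^2.0080 = 7.4484
cos(110°) = -0.34202
sin(110°) = 0.93969
Real = 7.4484*(-0.34202) = -2.5475
Imag = 7.4484*0.93969 = 6.9992

-2.5475 + 6.9992i


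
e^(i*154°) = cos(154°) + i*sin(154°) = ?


cos(154°) = -0.8988
sin(154°) = 0.4384

e^(i*154°) = -0.8988 + 0.4384i


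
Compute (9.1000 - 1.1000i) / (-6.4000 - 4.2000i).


Conjugate of z2 = -6.4000 + 4.2000i
Numerator: (9.1000 - 1.1000i)(-6.4000 + 4.2000i) = -53.6200 + 45.2600i
Denominator: (-6.4)^2 + (-4.2)^2 = 58.6
Result = (-53.6200 + 45.2600i)/58.6

-0.9150 + 0.7724i


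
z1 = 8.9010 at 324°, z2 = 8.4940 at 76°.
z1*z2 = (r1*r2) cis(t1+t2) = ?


r = 8.9010 * 8.4940 = 75.6051
theta = 324° + 76° = 400° = 40° (mod 360)

75.6051 cis(40°)


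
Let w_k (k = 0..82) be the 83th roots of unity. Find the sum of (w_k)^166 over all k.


The roots are w_k = w^k with w = e^(2*pi*i/83), and (w^k)^166 = (w^166)^k.
So S = 1 + u + u^2 + ... + u^(82) with u = w^166.
166 = 2*83 + 0, so 166 is a multiple of 83 and u = (w^83)^2 = 1.
Every one of the 83 terms equals 1: S = 83

S = 83


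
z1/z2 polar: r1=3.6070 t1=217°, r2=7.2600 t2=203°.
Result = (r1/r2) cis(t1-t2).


r = 3.6070 / 7.2600 = 0.4968
theta = 217° - 203° = 14° = 14° (mod 360)

0.4968 cis(14°)


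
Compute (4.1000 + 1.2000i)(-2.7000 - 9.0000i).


Real = 4.1*(-2.7) - 1.2*(-9) = -11.07 - (-10.8) = -0.27
Imag = 4.1*(-9) - (2.7)*1.2 = -36.9 - (3.24) = -40.14

-0.2700 - 40.1400i


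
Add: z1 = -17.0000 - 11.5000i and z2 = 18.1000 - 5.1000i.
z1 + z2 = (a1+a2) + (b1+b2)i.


Real: -17 + 18.1 = 1.1
Imag: -11.5 - 5.1 = -16.6

1.1000 - 16.6000i


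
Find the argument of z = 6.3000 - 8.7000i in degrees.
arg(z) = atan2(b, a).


Re = 6.3, Im = -8.7
arg = atan2(-8.7, 6.3) = -54.0903 degrees

arg(z) = -54.0903 degrees


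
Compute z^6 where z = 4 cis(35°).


r^6 = 4^6 = 4096
n*theta = 6*35° = 210° = 210° (mod 360)
a = 4096*cos(210°) = -3547.2401
b = 4096*sin(210°) = -2048.0000

4096 cis(210°) = -3547.2401 - 2048.0000i


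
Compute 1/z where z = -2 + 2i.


|z|^2 = 4+4 = 8
1/z = (-2 - 2i)/8

1/z = -0.2500 - 0.2500i


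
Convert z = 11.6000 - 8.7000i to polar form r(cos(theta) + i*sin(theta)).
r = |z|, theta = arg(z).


r = sqrt(134.56+75.69) = sqrt(210.25) = 14.5000
theta = atan2(-8.7, 11.6) = -36.8699 degrees

r = 14.5000, theta = -36.8699 degrees


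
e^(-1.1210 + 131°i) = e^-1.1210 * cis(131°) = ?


e^-1.1210 = 0.32595
cos(131°) = -0.65606
sin(131°) = 0.7547
Real = 0.32595*(-0.65606) = -0.2138
Imag = 0.32595*0.7547 = 0.2460

-0.2138 + 0.2460i


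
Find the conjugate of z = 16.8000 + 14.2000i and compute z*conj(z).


z_bar = 16.8000 - 14.2000i
z*z_bar = 16.8^2 + 14.2^2 = 282.24 + 201.64 = 483.88

z_bar = 16.8000 - 14.2000i, z*z_bar = 483.88


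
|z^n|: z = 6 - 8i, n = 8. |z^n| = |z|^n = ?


|z| = sqrt(36+64) = sqrt(100) = 10
|z^8| = |z|^8 = 10^8 = 100000000

|z^8| = 100000000


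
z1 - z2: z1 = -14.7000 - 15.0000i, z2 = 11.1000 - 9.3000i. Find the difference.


Real: -14.7 - 11.1 = -25.8
Imag: -15 + 9.3 = -5.7

-25.8000 - 5.7000i


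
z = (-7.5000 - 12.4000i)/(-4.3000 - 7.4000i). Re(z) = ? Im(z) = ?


Multiply by conjugate: (-7.5000 - 12.4000i)(-4.3000 + 7.4000i) / ((-4.3)^2 + (-7.4)^2)
Numerator real = -7.5*(-4.3) - (12.4)*(-7.4) = 124.01
Numerator imag = -12.4*(-4.3) - (-7.5)*(-7.4) = -2.18
Denominator = 73.25
Re(z) = 124.01/73.25 = 1.6930
Im(z) = -2.18/73.25 = -0.0298

Re(z) = 1.6930, Im(z) = -0.0298


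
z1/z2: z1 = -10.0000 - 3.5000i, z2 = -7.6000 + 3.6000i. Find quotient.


Conjugate of z2 = -7.6000 - 3.6000i
Numerator: (-10.0000 - 3.5000i)(-7.6000 - 3.6000i) = 63.4000 + 62.6000i
Denominator: (-7.6)^2 + 3.6^2 = 70.72
Result = (63.4000 + 62.6000i)/70.72

0.8965 + 0.8852i


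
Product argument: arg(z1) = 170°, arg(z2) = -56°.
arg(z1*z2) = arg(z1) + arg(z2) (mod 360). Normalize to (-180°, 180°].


arg(z1*z2) = 170° - 56° = 114°
Normalized to (-180°, 180°]: 114°

114°


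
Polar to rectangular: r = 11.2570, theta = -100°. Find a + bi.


a = 11.2570*cos(-100°) = 11.2570*(-0.17365) = -1.9548
b = 11.2570*sin(-100°) = 11.2570*(-0.98481) = -11.0860

-1.9548 - 11.0860i


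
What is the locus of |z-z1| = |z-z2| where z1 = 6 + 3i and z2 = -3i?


Equal distances means the locus is the perpendicular bisector of z1 and z2.
Midpoint = ((6+0)/2, (3+(-3))/2) = (3.0000, 0)

Perpendicular bisector through (3.0000, 0)


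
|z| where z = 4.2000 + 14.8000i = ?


|z| = sqrt(4.2^2 + 14.8^2) = sqrt(17.64 + 219.04) = sqrt(236.68) = 15.3844

|z| = 15.3844


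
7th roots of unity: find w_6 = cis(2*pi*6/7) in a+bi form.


Angle = 360*6/7 = 308.5714°
a = cos(308.5714°) = 0.6235
b = sin(308.5714°) = -0.7818

0.6235 - 0.7818i


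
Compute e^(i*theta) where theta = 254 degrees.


cos(254°) = -0.2756
sin(254°) = -0.9613

e^(i*254°) = -0.2756 - 0.9613i


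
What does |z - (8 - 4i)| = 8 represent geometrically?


|z - z0| = r is a circle with center z0 and radius r.
Center = (8, -4), radius = 8

Circle with center (8, -4) and radius 8


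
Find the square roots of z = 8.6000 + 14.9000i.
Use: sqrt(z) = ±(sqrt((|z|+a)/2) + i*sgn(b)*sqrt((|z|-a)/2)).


|z| = sqrt(73.96+222.01) = 17.2038
sqrt((|z|+a)/2) = sqrt((17.2038+8.6)/2) = sqrt(12.9019) = 3.5919
sqrt((|z|-a)/2) = sqrt((17.2038-8.6)/2) = sqrt(4.3019) = 2.0741

±(3.5919 + 2.0741i) i.e. 3.5919 + 2.0741i and -3.5919 - 2.0741i


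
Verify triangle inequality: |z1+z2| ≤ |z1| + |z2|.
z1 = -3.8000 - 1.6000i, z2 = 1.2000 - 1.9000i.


|z1| = sqrt((-3.8)^2 + (-1.6)^2) = sqrt(17) = 4.1231
|z2| = sqrt(1.2^2 + (-1.9)^2) = sqrt(5.05) = 2.2472
z1+z2 = -2.6000 - 3.5000i
|z1+z2| = sqrt(19.01) = 4.3600
|z1|+|z2| = 4.1231 + 2.2472 = 6.3703

|z1+z2| = 4.3600 ≤ |z1|+|z2| = 6.3703 (verified)


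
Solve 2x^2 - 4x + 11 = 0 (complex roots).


disc = (-4)^2 - 4*2*11 = 16 - 88 = -72
sqrt(|disc|) = sqrt(72) = 8.4853
Real part = 4/(2*2) = 1.0000
Imag part = 8.4853/(2*2) = 2.1213

1.0000 ± 2.1213i


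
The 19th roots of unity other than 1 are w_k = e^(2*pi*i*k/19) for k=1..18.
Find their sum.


With w = e^(2*pi*i/19), all 19 of the 19th roots of unity w^0 = 1, w, ..., w^(18) sum to 0: 1 + w + ... + w^(18) = (1 - w^19)/(1 - w) = 0 since w^19 = 1, w ≠ 1.
Removing the root 1: w + w^2 + ... + w^(18) = 0 - 1 = -1

Sum = -1


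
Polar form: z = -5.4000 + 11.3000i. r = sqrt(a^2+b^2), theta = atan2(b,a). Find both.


r = sqrt(29.16+127.69) = sqrt(156.85) = 12.5240
theta = atan2(11.3, -5.4) = 115.5420 degrees

r = 12.5240, theta = 115.5420 degrees


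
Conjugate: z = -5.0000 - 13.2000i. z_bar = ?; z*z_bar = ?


z_bar = -5.0000 + 13.2000i
z*z_bar = (-5)^2 + (-13.2)^2 = 25 + 174.24 = 199.24

z_bar = -5.0000 + 13.2000i, z*z_bar = 199.24


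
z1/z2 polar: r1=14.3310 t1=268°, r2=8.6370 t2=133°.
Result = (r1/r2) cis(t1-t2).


r = 14.3310 / 8.6370 = 1.6593
theta = 268° - 133° = 135° = 135° (mod 360)

1.6593 cis(135°)


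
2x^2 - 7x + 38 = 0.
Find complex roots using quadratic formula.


disc = (-7)^2 - 4*2*38 = 49 - 304 = -255
sqrt(|disc|) = sqrt(255) = 15.9687
Real part = 7/(2*2) = 1.7500
Imag part = 15.9687/(2*2) = 3.9922

1.7500 ± 3.9922i


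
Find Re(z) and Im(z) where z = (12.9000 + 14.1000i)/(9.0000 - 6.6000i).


Multiply by conjugate: (12.9000 + 14.1000i)(9.0000 + 6.6000i) / (9^2 + (-6.6)^2)
Numerator real = 12.9*9 + 14.1*(-6.6) = 23.04
Numerator imag = 14.1*9 - 12.9*(-6.6) = 212.04
Denominator = 124.56
Re(z) = 23.04/124.56 = 0.1850
Im(z) = 212.04/124.56 = 1.7023

Re(z) = 0.1850, Im(z) = 1.7023


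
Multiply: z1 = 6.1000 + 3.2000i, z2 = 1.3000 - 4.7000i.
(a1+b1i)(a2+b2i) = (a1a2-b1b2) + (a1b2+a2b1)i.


Real = 6.1*1.3 - 3.2*(-4.7) = 7.93 - (-15.04) = 22.97
Imag = 6.1*(-4.7) + 1.3*3.2 = -28.67 + 4.16 = -24.51

22.9700 - 24.5100i


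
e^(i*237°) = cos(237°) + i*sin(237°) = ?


cos(237°) = -0.5446
sin(237°) = -0.8387

e^(i*237°) = -0.5446 - 0.8387i


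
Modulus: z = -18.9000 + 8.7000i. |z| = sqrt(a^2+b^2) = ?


|z| = sqrt((-18.9)^2 + 8.7^2) = sqrt(357.21 + 75.69) = sqrt(432.9) = 20.8062

|z| = 20.8062


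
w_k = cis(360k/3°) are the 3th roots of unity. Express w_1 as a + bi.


Angle = 360*1/3 = 120°
a = cos(120°) = -0.5000
b = sin(120°) = 0.8660

-0.5000 + 0.8660i


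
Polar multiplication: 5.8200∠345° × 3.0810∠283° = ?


r = 5.8200 * 3.0810 = 17.9314
theta = 345° + 283° = 628° = 268° (mod 360)

17.9314 cis(268°)


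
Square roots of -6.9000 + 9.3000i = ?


|z| = sqrt(47.61+86.49) = 11.5802
sqrt((|z|+a)/2) = sqrt((11.5802+(-6.9))/2) = sqrt(2.3401) = 1.5297
sqrt((|z|-a)/2) = sqrt((11.5802-(-6.9))/2) = sqrt(9.2401) = 3.0397

±(1.5297 + 3.0397i) i.e. 1.5297 + 3.0397i and -1.5297 - 3.0397i


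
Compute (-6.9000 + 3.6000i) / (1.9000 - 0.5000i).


Conjugate of z2 = 1.9000 + 0.5000i
Numerator: (-6.9000 + 3.6000i)(1.9000 + 0.5000i) = -14.9100 + 3.3900i
Denominator: 1.9^2 + (-0.5)^2 = 3.86
Result = (-14.9100 + 3.3900i)/3.86

-3.8627 + 0.8782i


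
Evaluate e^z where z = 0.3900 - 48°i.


e^0.3900 = 1.4770
cos(-48°) = 0.6691
sin(-48°) = -0.7431
Real = 1.4770*0.6691 = 0.9883
Imag = 1.4770*(-0.7431) = -1.0976

0.9883 - 1.0976i


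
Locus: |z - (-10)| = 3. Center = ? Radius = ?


|z - z0| = r is a circle with center z0 and radius r.
Center = (-10, 0), radius = 3

Circle with center (-10, 0) and radius 3


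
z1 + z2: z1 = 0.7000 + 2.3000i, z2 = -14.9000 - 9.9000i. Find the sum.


Real: 0.7 - 14.9 = -14.2
Imag: 2.3 - 9.9 = -7.6

-14.2000 - 7.6000i


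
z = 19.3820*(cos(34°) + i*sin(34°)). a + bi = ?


a = 19.3820*cos(34°) = 19.3820*0.829038 = 16.0684
b = 19.3820*sin(34°) = 19.3820*0.559193 = 10.8383

16.0684 + 10.8383i


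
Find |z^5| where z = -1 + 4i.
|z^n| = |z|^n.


|z| = sqrt(1+16) = sqrt(17) = 4.1231
|z^5| = |z|^5 = (sqrt(17))^5 = 17^2 * sqrt(17) = 289*sqrt(17)

|z^5| = 289*sqrt(17) ≈ 1191.5775


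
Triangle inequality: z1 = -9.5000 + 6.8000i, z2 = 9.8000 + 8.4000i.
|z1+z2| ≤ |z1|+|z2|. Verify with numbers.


|z1| = sqrt((-9.5)^2 + 6.8^2) = sqrt(136.49) = 11.6829
|z2| = sqrt(9.8^2 + 8.4^2) = sqrt(166.6) = 12.9074
z1+z2 = 0.3000 + 15.2000i
|z1+z2| = sqrt(231.13) = 15.2030
|z1|+|z2| = 11.6829 + 12.9074 = 24.5903

|z1+z2| = 15.2030 ≤ |z1|+|z2| = 24.5903 (verified)


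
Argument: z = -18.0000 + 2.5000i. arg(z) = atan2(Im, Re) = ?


Re = -18, Im = 2.5
arg = atan2(2.5, -18) = 172.0928 degrees

arg(z) = 172.0928 degrees


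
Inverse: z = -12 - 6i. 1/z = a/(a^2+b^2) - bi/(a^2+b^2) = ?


|z|^2 = 144+36 = 180
1/z = (-12 + 6i)/180

1/z = -0.0667 + 0.0333i


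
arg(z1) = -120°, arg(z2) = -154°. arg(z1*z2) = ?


arg(z1*z2) = -120° - 154° = -274°
Normalized to (-180°, 180°]: 86°

86°


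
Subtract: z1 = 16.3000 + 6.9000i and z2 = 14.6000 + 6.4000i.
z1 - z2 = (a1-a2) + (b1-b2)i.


Real: 16.3 - 14.6 = 1.7
Imag: 6.9 - 6.4 = 0.5

1.7000 + 0.5000i


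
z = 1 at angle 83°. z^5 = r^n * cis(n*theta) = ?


r^5 = 1^5 = 1
n*theta = 5*83° = 415° = 55° (mod 360)
a = 1*cos(55°) = 0.5736
b = 1*sin(55°) = 0.8192

1 cis(55°) = 0.5736 + 0.8192i


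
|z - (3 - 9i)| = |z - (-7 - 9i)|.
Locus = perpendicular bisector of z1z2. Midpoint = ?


Equal distances means the locus is the perpendicular bisector of z1 and z2.
Midpoint = ((3+(-7))/2, (-9+(-9))/2) = (-2.0000, -9.0000)

Perpendicular bisector through (-2.0000, -9.0000)


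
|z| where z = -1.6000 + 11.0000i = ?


|z| = sqrt((-1.6)^2 + 11^2) = sqrt(2.56 + 121) = sqrt(123.56) = 11.1158

|z| = 11.1158


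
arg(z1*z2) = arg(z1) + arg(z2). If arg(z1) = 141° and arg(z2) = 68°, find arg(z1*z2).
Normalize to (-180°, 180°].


arg(z1*z2) = 141° + 68° = 209°
Normalized to (-180°, 180°]: -151°

-151°


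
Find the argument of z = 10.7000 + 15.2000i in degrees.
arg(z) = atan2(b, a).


Re = 10.7, Im = 15.2
arg = atan2(15.2, 10.7) = 54.8565 degrees

arg(z) = 54.8565 degrees


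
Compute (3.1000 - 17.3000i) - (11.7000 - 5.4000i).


Real: 3.1 - 11.7 = -8.6
Imag: -17.3 + 5.4 = -11.9

-8.6000 - 11.9000i


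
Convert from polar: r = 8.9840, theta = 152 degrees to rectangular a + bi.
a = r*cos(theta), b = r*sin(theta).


a = 8.9840*cos(152°) = 8.9840*(-0.88295) = -7.9324
b = 8.9840*sin(152°) = 8.9840*0.46947 = 4.2177

-7.9324 + 4.2177i


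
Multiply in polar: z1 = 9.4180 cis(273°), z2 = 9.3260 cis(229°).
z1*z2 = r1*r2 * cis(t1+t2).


r = 9.4180 * 9.3260 = 87.8323
theta = 273° + 229° = 502° = 142° (mod 360)

87.8323 cis(142°)


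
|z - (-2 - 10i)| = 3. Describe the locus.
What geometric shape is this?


|z - z0| = r is a circle with center z0 and radius r.
Center = (-2, -10), radius = 3

Circle with center (-2, -10) and radius 3


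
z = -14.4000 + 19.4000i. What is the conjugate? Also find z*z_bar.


z_bar = -14.4000 - 19.4000i
z*z_bar = (-14.4)^2 + 19.4^2 = 207.36 + 376.36 = 583.72

z_bar = -14.4000 - 19.4000i, z*z_bar = 583.72


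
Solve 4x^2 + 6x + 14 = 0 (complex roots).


disc = 6^2 - 4*4*14 = 36 - 224 = -188
sqrt(|disc|) = sqrt(188) = 13.7113
Real part = -6/(2*4) = -0.7500
Imag part = 13.7113/(2*4) = 1.7139

-0.7500 ± 1.7139i


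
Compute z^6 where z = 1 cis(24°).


r^6 = 1^6 = 1
n*theta = 6*24° = 144° = 144° (mod 360)
a = 1*cos(144°) = -0.8090
b = 1*sin(144°) = 0.5878

1 cis(144°) = -0.8090 + 0.5878i


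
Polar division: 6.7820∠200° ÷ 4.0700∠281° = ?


r = 6.7820 / 4.0700 = 1.6663
theta = 200° - 281° = -81° = 279° (mod 360)

1.6663 cis(279°)


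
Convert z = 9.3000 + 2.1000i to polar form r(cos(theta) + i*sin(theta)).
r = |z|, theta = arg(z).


r = sqrt(86.49+4.41) = sqrt(90.9) = 9.5341
theta = atan2(2.1, 9.3) = 12.7244 degrees

r = 9.5341, theta = 12.7244 degrees


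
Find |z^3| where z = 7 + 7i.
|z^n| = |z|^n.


|z| = sqrt(49+49) = sqrt(98) = 9.8995
|z^3| = |z|^3 = (sqrt(98))^3 = 98*sqrt(98)

|z^3| = 98*sqrt(98) ≈ 970.1505


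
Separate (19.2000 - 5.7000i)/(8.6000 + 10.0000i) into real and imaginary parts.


Multiply by conjugate: (19.2000 - 5.7000i)(8.6000 - 10.0000i) / (8.6^2 + 10^2)
Numerator real = 19.2*8.6 - (5.7)*10 = 108.12
Numerator imag = -5.7*8.6 - 19.2*10 = -241.02
Denominator = 173.96
Re(z) = 108.12/173.96 = 0.6215
Im(z) = -241.02/173.96 = -1.3855

Re(z) = 0.6215, Im(z) = -1.3855


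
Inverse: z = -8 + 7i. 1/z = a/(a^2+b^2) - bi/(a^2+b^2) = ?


|z|^2 = 64+49 = 113
1/z = (-8 - 7i)/113

1/z = -0.0708 - 0.0619i


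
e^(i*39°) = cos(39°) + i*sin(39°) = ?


cos(39°) = 0.7771
sin(39°) = 0.6293

e^(i*39°) = 0.7771 + 0.6293i


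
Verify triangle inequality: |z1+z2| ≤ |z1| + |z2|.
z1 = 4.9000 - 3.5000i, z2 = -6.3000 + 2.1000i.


|z1| = sqrt(4.9^2 + (-3.5)^2) = sqrt(36.26) = 6.0216
|z2| = sqrt((-6.3)^2 + 2.1^2) = sqrt(44.1) = 6.6408
z1+z2 = -1.4000 - 1.4000i
|z1+z2| = sqrt(3.92) = 1.9799
|z1|+|z2| = 6.0216 + 6.6408 = 12.6624

|z1+z2| = 1.9799 ≤ |z1|+|z2| = 12.6624 (verified)


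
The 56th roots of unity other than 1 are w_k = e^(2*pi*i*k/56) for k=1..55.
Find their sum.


With w = e^(2*pi*i/56), all 56 of the 56th roots of unity w^0 = 1, w, ..., w^(55) sum to 0: 1 + w + ... + w^(55) = (1 - w^56)/(1 - w) = 0 since w^56 = 1, w ≠ 1.
Removing the root 1: w + w^2 + ... + w^(55) = 0 - 1 = -1

Sum = -1


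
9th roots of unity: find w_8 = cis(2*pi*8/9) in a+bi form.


Angle = 360*8/9 = 320°
a = cos(320°) = 0.7660
b = sin(320°) = -0.6428

0.7660 - 0.6428i


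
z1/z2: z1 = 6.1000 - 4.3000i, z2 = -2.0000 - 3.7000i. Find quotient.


Conjugate of z2 = -2.0000 + 3.7000i
Numerator: (6.1000 - 4.3000i)(-2.0000 + 3.7000i) = 3.7100 + 31.1700i
Denominator: (-2)^2 + (-3.7)^2 = 17.69
Result = (3.7100 + 31.1700i)/17.69

0.2097 + 1.7620i


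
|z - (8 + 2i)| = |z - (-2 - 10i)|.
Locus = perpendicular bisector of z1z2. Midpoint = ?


Equal distances means the locus is the perpendicular bisector of z1 and z2.
Midpoint = ((8+(-2))/2, (2+(-10))/2) = (3.0000, -4.0000)

Perpendicular bisector through (3.0000, -4.0000)


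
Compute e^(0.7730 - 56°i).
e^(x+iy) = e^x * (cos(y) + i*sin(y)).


e^0.7730 = 2.1663
cos(-56°) = 0.5592
sin(-56°) = -0.829
Real = 2.1663*0.5592 = 1.2114
Imag = 2.1663*(-0.829) = -1.7959

1.2114 - 1.7959i


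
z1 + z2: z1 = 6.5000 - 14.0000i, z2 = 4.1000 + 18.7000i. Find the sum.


Real: 6.5 + 4.1 = 10.6
Imag: -14 + 18.7 = 4.7

10.6000 + 4.7000i


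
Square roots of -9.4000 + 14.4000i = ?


|z| = sqrt(88.36+207.36) = 17.1965
sqrt((|z|+a)/2) = sqrt((17.1965+(-9.4))/2) = sqrt(3.8983) = 1.9744
sqrt((|z|-a)/2) = sqrt((17.1965-(-9.4))/2) = sqrt(13.2983) = 3.6467

±(1.9744 + 3.6467i) i.e. 1.9744 + 3.6467i and -1.9744 - 3.6467i


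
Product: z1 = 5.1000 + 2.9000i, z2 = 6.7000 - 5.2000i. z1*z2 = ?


Real = 5.1*6.7 - 2.9*(-5.2) = 34.17 - (-15.08) = 49.25
Imag = 5.1*(-5.2) + 6.7*2.9 = -26.52 + 19.43 = -7.09

49.2500 - 7.0900i


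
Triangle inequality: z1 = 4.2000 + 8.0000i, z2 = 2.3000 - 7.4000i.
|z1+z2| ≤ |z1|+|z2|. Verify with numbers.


|z1| = sqrt(4.2^2 + 8^2) = sqrt(81.64) = 9.0355
|z2| = sqrt(2.3^2 + (-7.4)^2) = sqrt(60.05) = 7.7492
z1+z2 = 6.5000 + 0.6000i
|z1+z2| = sqrt(42.61) = 6.5276
|z1|+|z2| = 9.0355 + 7.7492 = 16.7847

|z1+z2| = 6.5276 ≤ |z1|+|z2| = 16.7847 (verified)


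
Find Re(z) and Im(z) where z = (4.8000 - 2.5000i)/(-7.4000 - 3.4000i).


Multiply by conjugate: (4.8000 - 2.5000i)(-7.4000 + 3.4000i) / ((-7.4)^2 + (-3.4)^2)
Numerator real = 4.8*(-7.4) - (2.5)*(-3.4) = -27.02
Numerator imag = -2.5*(-7.4) - 4.8*(-3.4) = 34.82
Denominator = 66.32
Re(z) = -27.02/66.32 = -0.4074
Im(z) = 34.82/66.32 = 0.5250

Re(z) = -0.4074, Im(z) = 0.5250


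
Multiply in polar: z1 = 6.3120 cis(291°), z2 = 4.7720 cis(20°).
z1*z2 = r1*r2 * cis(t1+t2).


r = 6.3120 * 4.7720 = 30.1209
theta = 291° + 20° = 311° = 311° (mod 360)

30.1209 cis(311°)


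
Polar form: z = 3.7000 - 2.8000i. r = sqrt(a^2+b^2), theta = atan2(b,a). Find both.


r = sqrt(13.69+7.84) = sqrt(21.53) = 4.6400
theta = atan2(-2.8, 3.7) = -37.1169 degrees

r = 4.6400, theta = -37.1169 degrees


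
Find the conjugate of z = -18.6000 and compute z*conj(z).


z_bar = -18.6000
z*z_bar = (-18.6)^2 + 0^2 = 345.96 + 0 = 345.96

z_bar = -18.6000, z*z_bar = 345.96


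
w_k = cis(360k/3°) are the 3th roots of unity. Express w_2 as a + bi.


Angle = 360*2/3 = 240°
a = cos(240°) = -0.5000
b = sin(240°) = -0.8660

-0.5000 - 0.8660i


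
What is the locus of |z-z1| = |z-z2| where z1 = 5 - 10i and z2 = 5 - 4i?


Equal distances means the locus is the perpendicular bisector of z1 and z2.
Midpoint = ((5+5)/2, (-10+(-4))/2) = (5.0000, -7.0000)

Perpendicular bisector through (5.0000, -7.0000)


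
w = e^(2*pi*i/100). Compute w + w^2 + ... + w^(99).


With w = e^(2*pi*i/100), all 100 of the 100th roots of unity w^0 = 1, w, ..., w^(99) sum to 0: 1 + w + ... + w^(99) = (1 - w^100)/(1 - w) = 0 since w^100 = 1, w ≠ 1.
Removing the root 1: w + w^2 + ... + w^(99) = 0 - 1 = -1

Sum = -1


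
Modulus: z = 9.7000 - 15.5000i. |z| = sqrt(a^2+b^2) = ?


|z| = sqrt(9.7^2 + (-15.5)^2) = sqrt(94.09 + 240.25) = sqrt(334.34) = 18.2850

|z| = 18.2850


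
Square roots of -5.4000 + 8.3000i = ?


|z| = sqrt(29.16+68.89) = 9.9020
sqrt((|z|+a)/2) = sqrt((9.9020+(-5.4))/2) = sqrt(2.2510) = 1.5003
sqrt((|z|-a)/2) = sqrt((9.9020-(-5.4))/2) = sqrt(7.6510) = 2.7660

±(1.5003 + 2.7660i) i.e. 1.5003 + 2.7660i and -1.5003 - 2.7660i


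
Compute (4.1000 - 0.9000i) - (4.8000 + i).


Real: 4.1 - 4.8 = -0.7
Imag: -0.9 - 1 = -1.9

-0.7000 - 1.9000i


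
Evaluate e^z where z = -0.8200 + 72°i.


e^-0.8200 = 0.4404
cos(72°) = 0.309
sin(72°) = 0.9511
Real = 0.4404*0.309 = 0.1361
Imag = 0.4404*0.9511 = 0.4189

0.1361 + 0.4189i


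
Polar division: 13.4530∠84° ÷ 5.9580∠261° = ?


r = 13.4530 / 5.9580 = 2.2580
theta = 84° - 261° = -177° = 183° (mod 360)

2.2580 cis(183°)


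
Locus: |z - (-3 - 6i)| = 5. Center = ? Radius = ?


|z - z0| = r is a circle with center z0 and radius r.
Center = (-3, -6), radius = 5

Circle with center (-3, -6) and radius 5


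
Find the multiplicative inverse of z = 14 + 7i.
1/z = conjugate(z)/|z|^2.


|z|^2 = 196+49 = 245
1/z = (14 - 7i)/245

1/z = 0.0571 - 0.0286i


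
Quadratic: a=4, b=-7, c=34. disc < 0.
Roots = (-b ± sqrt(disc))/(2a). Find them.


disc = (-7)^2 - 4*4*34 = 49 - 544 = -495
sqrt(|disc|) = sqrt(495) = 22.2486
Real part = 7/(2*4) = 0.8750
Imag part = 22.2486/(2*4) = 2.7811

0.8750 ± 2.7811i


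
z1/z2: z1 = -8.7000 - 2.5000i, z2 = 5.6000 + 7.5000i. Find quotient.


Conjugate of z2 = 5.6000 - 7.5000i
Numerator: (-8.7000 - 2.5000i)(5.6000 - 7.5000i) = -67.4700 + 51.2500i
Denominator: 5.6^2 + 7.5^2 = 87.61
Result = (-67.4700 + 51.2500i)/87.61

-0.7701 + 0.5850i


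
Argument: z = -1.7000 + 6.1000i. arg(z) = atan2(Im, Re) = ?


Re = -1.7, Im = 6.1
arg = atan2(6.1, -1.7) = 105.5725 degrees

arg(z) = 105.5725 degrees


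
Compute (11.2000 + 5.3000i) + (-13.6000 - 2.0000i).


Real: 11.2 - 13.6 = -2.4
Imag: 5.3 - 2 = 3.3

-2.4000 + 3.3000i


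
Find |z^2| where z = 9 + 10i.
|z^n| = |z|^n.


|z| = sqrt(81+100) = sqrt(181) = 13.4536
|z^2| = |z|^2 = (sqrt(181))^2 = 181

|z^2| = 181


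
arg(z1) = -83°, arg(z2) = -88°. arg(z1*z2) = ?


arg(z1*z2) = -83° - 88° = -171°
Normalized to (-180°, 180°]: -171°

-171°


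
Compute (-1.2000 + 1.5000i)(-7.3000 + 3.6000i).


Real = -1.2*(-7.3) - 1.5*3.6 = 8.76 - 5.4 = 3.36
Imag = -1.2*3.6 - (7.3)*1.5 = -4.32 - (10.95) = -15.27

3.3600 - 15.2700i


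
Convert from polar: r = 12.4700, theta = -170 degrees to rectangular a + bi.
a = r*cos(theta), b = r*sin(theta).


a = 12.4700*cos(-170°) = 12.4700*(-0.98481) = -12.2806
b = 12.4700*sin(-170°) = 12.4700*(-0.17365) = -2.1654

-12.2806 - 2.1654i


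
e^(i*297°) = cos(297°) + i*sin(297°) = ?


cos(297°) = 0.4540
sin(297°) = -0.8910

e^(i*297°) = 0.4540 - 0.8910i


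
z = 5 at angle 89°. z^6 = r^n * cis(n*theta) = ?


r^6 = 5^6 = 15625
n*theta = 6*89° = 534° = 174° (mod 360)
a = 15625*cos(174°) = -15539.4046
b = 15625*sin(174°) = 1633.2572

15625 cis(174°) = -15539.4046 + 1633.2572i


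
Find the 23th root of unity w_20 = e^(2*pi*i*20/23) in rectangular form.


Angle = 360*20/23 = 313.0435°
a = cos(313.0435°) = 0.6826
b = sin(313.0435°) = -0.7308

0.6826 - 0.7308i


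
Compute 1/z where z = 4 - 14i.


|z|^2 = 16+196 = 212
1/z = (4 + 14i)/212

1/z = 0.0189 + 0.0660i


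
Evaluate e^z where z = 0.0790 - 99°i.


e^0.0790 = 1.0822
cos(-99°) = -0.1564
sin(-99°) = -0.9877
Real = 1.0822*(-0.1564) = -0.1693
Imag = 1.0822*(-0.9877) = -1.0689

-0.1693 - 1.0689i


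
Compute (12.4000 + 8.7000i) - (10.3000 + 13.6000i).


Real: 12.4 - 10.3 = 2.1
Imag: 8.7 - 13.6 = -4.9

2.1000 - 4.9000i


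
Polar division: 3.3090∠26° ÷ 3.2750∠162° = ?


r = 3.3090 / 3.2750 = 1.0104
theta = 26° - 162° = -136° = 224° (mod 360)

1.0104 cis(224°)


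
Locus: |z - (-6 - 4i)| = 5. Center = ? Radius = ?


|z - z0| = r is a circle with center z0 and radius r.
Center = (-6, -4), radius = 5

Circle with center (-6, -4) and radius 5


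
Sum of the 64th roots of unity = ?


The sum of all 64th roots of unity is 0.
Geometric series: (1 - w^64)/(1 - w) = (1-1)/(1-w) = 0 since w^64 = 1, w ≠ 1.
Alternatively: coefficient of z^63 in z^64 - 1 is 0.

0


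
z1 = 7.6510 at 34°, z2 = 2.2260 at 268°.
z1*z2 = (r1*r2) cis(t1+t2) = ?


r = 7.6510 * 2.2260 = 17.0311
theta = 34° + 268° = 302° = 302° (mod 360)

17.0311 cis(302°)


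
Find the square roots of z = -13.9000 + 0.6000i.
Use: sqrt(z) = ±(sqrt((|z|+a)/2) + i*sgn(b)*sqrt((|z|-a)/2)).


|z| = sqrt(193.21+0.36) = 13.9129
sqrt((|z|+a)/2) = sqrt((13.9129+(-13.9))/2) = sqrt(0.0065) = 0.0804
sqrt((|z|-a)/2) = sqrt((13.9129-(-13.9))/2) = sqrt(13.9065) = 3.7291

±(0.0804 + 3.7291i) i.e. 0.0804 + 3.7291i and -0.0804 - 3.7291i


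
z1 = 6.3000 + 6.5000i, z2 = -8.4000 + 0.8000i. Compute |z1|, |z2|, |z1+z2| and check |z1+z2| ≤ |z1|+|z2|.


|z1| = sqrt(6.3^2 + 6.5^2) = sqrt(81.94) = 9.0521
|z2| = sqrt((-8.4)^2 + 0.8^2) = sqrt(71.2) = 8.4380
z1+z2 = -2.1000 + 7.3000i
|z1+z2| = sqrt(57.7) = 7.5961
|z1|+|z2| = 9.0521 + 8.4380 = 17.4901

|z1+z2| = 7.5961 ≤ |z1|+|z2| = 17.4901 (verified)


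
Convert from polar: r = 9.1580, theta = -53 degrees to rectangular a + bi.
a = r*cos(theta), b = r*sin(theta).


a = 9.1580*cos(-53°) = 9.1580*0.601815 = 5.5114
b = 9.1580*sin(-53°) = 9.1580*(-0.79864) = -7.3139

5.5114 - 7.3139i


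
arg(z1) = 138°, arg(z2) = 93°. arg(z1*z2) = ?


arg(z1*z2) = 138° + 93° = 231°
Normalized to (-180°, 180°]: -129°

-129°


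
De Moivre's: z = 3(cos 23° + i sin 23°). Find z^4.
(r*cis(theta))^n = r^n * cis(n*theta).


r^4 = 3^4 = 81
n*theta = 4*23° = 92° = 92° (mod 360)
a = 81*cos(92°) = -2.8269
b = 81*sin(92°) = 80.9507

81 cis(92°) = -2.8269 + 80.9507i


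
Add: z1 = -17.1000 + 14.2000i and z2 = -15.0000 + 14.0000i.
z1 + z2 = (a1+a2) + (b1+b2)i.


Real: -17.1 - 15 = -32.1
Imag: 14.2 + 14 = 28.2

-32.1000 + 28.2000i


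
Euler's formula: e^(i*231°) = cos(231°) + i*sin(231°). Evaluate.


cos(231°) = -0.6293
sin(231°) = -0.7771

e^(i*231°) = -0.6293 - 0.7771i


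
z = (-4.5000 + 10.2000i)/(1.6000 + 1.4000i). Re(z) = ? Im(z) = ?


Multiply by conjugate: (-4.5000 + 10.2000i)(1.6000 - 1.4000i) / (1.6^2 + 1.4^2)
Numerator real = -4.5*1.6 + 10.2*1.4 = 7.08
Numerator imag = 10.2*1.6 - (-4.5)*1.4 = 22.62
Denominator = 4.52
Re(z) = 7.08/4.52 = 1.5664
Im(z) = 22.62/4.52 = 5.0044

Re(z) = 1.5664, Im(z) = 5.0044


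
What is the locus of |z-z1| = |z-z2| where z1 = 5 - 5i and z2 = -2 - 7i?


Equal distances means the locus is the perpendicular bisector of z1 and z2.
Midpoint = ((5+(-2))/2, (-5+(-7))/2) = (1.5000, -6.0000)

Perpendicular bisector through (1.5000, -6.0000)


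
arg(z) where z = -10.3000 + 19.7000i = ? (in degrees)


Re = -10.3, Im = 19.7
arg = atan2(19.7, -10.3) = 117.6025 degrees

arg(z) = 117.6025 degrees


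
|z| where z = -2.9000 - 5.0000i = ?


|z| = sqrt((-2.9)^2 + (-5)^2) = sqrt(8.41 + 25) = sqrt(33.41) = 5.7801

|z| = 5.7801


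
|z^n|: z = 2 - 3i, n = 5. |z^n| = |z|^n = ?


|z| = sqrt(4+9) = sqrt(13) = 3.6056
|z^5| = |z|^5 = (sqrt(13))^5 = 13^2 * sqrt(13) = 169*sqrt(13)

|z^5| = 169*sqrt(13) ≈ 609.3382


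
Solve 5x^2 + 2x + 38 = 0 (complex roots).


disc = 2^2 - 4*5*38 = 4 - 760 = -756
sqrt(|disc|) = sqrt(756) = 27.4955
Real part = -2/(2*5) = -0.2000
Imag part = 27.4955/(2*5) = 2.7495

-0.2000 ± 2.7495i


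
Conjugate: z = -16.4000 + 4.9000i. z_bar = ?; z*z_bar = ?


z_bar = -16.4000 - 4.9000i
z*z_bar = (-16.4)^2 + 4.9^2 = 268.96 + 24.01 = 292.97

z_bar = -16.4000 - 4.9000i, z*z_bar = 292.97


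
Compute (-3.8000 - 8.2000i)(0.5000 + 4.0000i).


Real = -3.8*0.5 - (-8.2)*4 = -1.9 - (-32.8) = 30.9
Imag = -3.8*4 + 0.5*(-8.2) = -15.2 - (4.1) = -19.3

30.9000 - 19.3000i


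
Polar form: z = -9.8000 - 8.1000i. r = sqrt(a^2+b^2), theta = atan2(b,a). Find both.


r = sqrt(96.04+65.61) = sqrt(161.65) = 12.7142
theta = atan2(-8.1, -9.8) = -140.4252 degrees

r = 12.7142, theta = -140.4252 degrees


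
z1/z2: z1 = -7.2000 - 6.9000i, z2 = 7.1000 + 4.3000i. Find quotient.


Conjugate of z2 = 7.1000 - 4.3000i
Numerator: (-7.2000 - 6.9000i)(7.1000 - 4.3000i) = -80.7900 - 18.0300i
Denominator: 7.1^2 + 4.3^2 = 68.9
Result = (-80.7900 - 18.0300i)/68.9

-1.1726 - 0.2617i


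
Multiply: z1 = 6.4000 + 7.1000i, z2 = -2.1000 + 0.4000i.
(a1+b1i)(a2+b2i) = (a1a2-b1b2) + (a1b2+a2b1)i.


Real = 6.4*(-2.1) - 7.1*0.4 = -13.44 - 2.84 = -16.28
Imag = 6.4*0.4 - (2.1)*7.1 = 2.56 - (14.91) = -12.35

-16.2800 - 12.3500i


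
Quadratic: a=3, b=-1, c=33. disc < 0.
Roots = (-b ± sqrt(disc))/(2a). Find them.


disc = (-1)^2 - 4*3*33 = 1 - 396 = -395
sqrt(|disc|) = sqrt(395) = 19.8746
Real part = 1/(2*3) = 0.1667
Imag part = 19.8746/(2*3) = 3.3124

0.1667 ± 3.3124i


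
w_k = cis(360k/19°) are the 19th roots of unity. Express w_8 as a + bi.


Angle = 360*8/19 = 151.5789°
a = cos(151.5789°) = -0.8795
b = sin(151.5789°) = 0.4759

-0.8795 + 0.4759i


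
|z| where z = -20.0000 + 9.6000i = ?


|z| = sqrt((-20)^2 + 9.6^2) = sqrt(400 + 92.16) = sqrt(492.16) = 22.1847

|z| = 22.1847


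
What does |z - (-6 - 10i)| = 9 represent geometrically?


|z - z0| = r is a circle with center z0 and radius r.
Center = (-6, -10), radius = 9

Circle with center (-6, -10) and radius 9


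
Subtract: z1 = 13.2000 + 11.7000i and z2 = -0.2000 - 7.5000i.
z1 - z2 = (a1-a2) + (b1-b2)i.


Real: 13.2 + 0.2 = 13.4
Imag: 11.7 + 7.5 = 19.2

13.4000 + 19.2000i


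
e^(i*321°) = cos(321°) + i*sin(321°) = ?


cos(321°) = 0.7771
sin(321°) = -0.6293

e^(i*321°) = 0.7771 - 0.6293i


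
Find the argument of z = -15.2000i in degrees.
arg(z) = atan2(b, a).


Re = 0, Im = -15.2
arg = atan2(-15.2, 0) = -90.0000 degrees

arg(z) = -90.0000 degrees


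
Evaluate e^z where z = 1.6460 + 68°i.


e^1.6460 = 5.1862
cos(68°) = 0.3746
sin(68°) = 0.9272
Real = 5.1862*0.3746 = 1.9428
Imag = 5.1862*0.9272 = 4.8086

1.9428 + 4.8086i


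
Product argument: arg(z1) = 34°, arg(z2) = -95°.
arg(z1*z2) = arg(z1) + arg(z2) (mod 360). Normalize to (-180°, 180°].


arg(z1*z2) = 34° - 95° = -61°
Normalized to (-180°, 180°]: -61°

-61°
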